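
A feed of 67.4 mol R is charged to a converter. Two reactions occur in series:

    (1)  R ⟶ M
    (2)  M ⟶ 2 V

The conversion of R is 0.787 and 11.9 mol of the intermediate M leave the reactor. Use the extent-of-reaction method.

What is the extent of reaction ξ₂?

Conversion of R: R consumed = 1ξ₁ = 0.787 × 67.4 → ξ₁ = 53.04 mol.
M balance: n_M = 0 + 1ξ₁ − 1ξ₂ = 11.9 → ξ₂ = (1·53.04 − 11.9)/1 = 41.14 mol.
Outlet amounts (n = n₀ + Σ ν·ξ):
  R: 67.4 − 1(53.04) = 14.36
  M: 0 + 1(53.04) − 1(41.14) = 11.9
  V: 0 + 2(41.14) = 82.29

ξ₂ = 41.1 mol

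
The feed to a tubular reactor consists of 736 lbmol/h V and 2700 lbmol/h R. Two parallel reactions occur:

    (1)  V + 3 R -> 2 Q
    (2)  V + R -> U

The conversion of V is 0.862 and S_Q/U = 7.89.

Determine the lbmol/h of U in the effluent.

128 lbmol/h

Conversion of V: V consumed = 0.862 × 736 = 634.4 lbmol/h = 1ξ₁ + 1ξ₂.
Selectivity: 2ξ₁ / (1ξ₂) = 7.89 → ξ₁ = 3.945 ξ₂.
Substitute: (1·3.945 + 1) ξ₂ = 634.4 → ξ₂ = 128.3 lbmol/h, ξ₁ = 506.1 lbmol/h.
Outlet amounts (n = n₀ + Σ ν·ξ):
  V: 736 − 1(506.1) − 1(128.3) = 101.6
  R: 2700 − 3(506.1) − 1(128.3) = 1053
  Q: 0 + 2(506.1) = 1012
  U: 0 + 1(128.3) = 128.3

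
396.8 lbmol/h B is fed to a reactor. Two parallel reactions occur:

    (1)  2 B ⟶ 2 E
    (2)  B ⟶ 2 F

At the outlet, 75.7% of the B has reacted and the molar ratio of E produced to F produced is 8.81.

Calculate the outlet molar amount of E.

284 lbmol/h

Conversion of B: B consumed = 0.757 × 396.8 = 300.4 lbmol/h = 2ξ₁ + 1ξ₂.
Selectivity: 2ξ₁ / (2ξ₂) = 8.81 → ξ₁ = 8.81 ξ₂.
Substitute: (2·8.81 + 1) ξ₂ = 300.4 → ξ₂ = 16.13 lbmol/h, ξ₁ = 142.1 lbmol/h.
Outlet amounts (n = n₀ + Σ ν·ξ):
  B: 396.8 − 2(142.1) − 1(16.13) = 96.42
  E: 0 + 2(142.1) = 284.2
  F: 0 + 2(16.13) = 32.26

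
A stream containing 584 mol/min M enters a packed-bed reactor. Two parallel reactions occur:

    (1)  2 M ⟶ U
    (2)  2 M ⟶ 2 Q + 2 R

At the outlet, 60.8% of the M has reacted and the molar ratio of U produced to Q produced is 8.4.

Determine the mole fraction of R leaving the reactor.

0.0457

Conversion of M: M consumed = 0.608 × 584 = 355.1 mol/min = 2ξ₁ + 2ξ₂.
Selectivity: 1ξ₁ / (2ξ₂) = 8.4 → ξ₁ = 16.8 ξ₂.
Substitute: (2·16.8 + 2) ξ₂ = 355.1 → ξ₂ = 9.974 mol/min, ξ₁ = 167.6 mol/min.
Outlet amounts (n = n₀ + Σ ν·ξ):
  M: 584 − 2(167.6) − 2(9.974) = 228.9
  U: 0 + 1(167.6) = 167.6
  Q: 0 + 2(9.974) = 19.95
  R: 0 + 2(9.974) = 19.95
Total out = 436.4 mol/min; y_R = 19.95 / 436.4 = 0.04571.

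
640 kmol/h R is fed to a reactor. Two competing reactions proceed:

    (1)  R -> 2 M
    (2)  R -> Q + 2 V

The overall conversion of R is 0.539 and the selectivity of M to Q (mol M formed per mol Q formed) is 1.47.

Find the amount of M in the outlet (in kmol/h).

292 kmol/h

Conversion of R: R consumed = 0.539 × 640 = 345 kmol/h = 1ξ₁ + 1ξ₂.
Selectivity: 2ξ₁ / (1ξ₂) = 1.47 → ξ₁ = 0.735 ξ₂.
Substitute: (1·0.735 + 1) ξ₂ = 345 → ξ₂ = 198.8 kmol/h, ξ₁ = 146.1 kmol/h.
Outlet amounts (n = n₀ + Σ ν·ξ):
  R: 640 − 1(146.1) − 1(198.8) = 295
  M: 0 + 2(146.1) = 292.3
  Q: 0 + 1(198.8) = 198.8
  V: 0 + 2(198.8) = 397.6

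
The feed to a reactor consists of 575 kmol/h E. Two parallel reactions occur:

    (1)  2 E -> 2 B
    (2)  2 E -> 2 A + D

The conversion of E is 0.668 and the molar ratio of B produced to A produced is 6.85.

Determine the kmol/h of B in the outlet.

335 kmol/h

Conversion of E: E consumed = 0.668 × 575 = 384.1 kmol/h = 2ξ₁ + 2ξ₂.
Selectivity: 2ξ₁ / (2ξ₂) = 6.85 → ξ₁ = 6.85 ξ₂.
Substitute: (2·6.85 + 2) ξ₂ = 384.1 → ξ₂ = 24.46 kmol/h, ξ₁ = 167.6 kmol/h.
Outlet amounts (n = n₀ + Σ ν·ξ):
  E: 575 − 2(167.6) − 2(24.46) = 190.9
  B: 0 + 2(167.6) = 335.2
  A: 0 + 2(24.46) = 48.93
  D: 0 + 1(24.46) = 24.46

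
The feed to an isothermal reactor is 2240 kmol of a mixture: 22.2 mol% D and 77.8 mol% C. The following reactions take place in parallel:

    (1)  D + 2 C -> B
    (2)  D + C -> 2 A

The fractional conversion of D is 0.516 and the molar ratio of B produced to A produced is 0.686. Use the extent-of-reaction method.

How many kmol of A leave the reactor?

Conversion of D: D consumed = 0.516 × 497.3 = 256.6 kmol = 1ξ₁ + 1ξ₂.
Selectivity: 1ξ₁ / (2ξ₂) = 0.686 → ξ₁ = 1.372 ξ₂.
Substitute: (1·1.372 + 1) ξ₂ = 256.6 → ξ₂ = 108.2 kmol, ξ₁ = 148.4 kmol.
Outlet amounts (n = n₀ + Σ ν·ξ):
  D: 497.3 − 1(148.4) − 1(108.2) = 240.7
  C: 1743 − 2(148.4) − 1(108.2) = 1338
  B: 0 + 1(148.4) = 148.4
  A: 0 + 2(108.2) = 216.4

216 kmol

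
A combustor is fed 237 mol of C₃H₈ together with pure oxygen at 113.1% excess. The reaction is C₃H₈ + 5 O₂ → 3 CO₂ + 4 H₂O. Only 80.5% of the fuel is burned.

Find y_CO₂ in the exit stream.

Stoichiometric O₂ = 5 × 237 = 1185 mol; O₂ fed = 1185 × 2.131 = 2525 mol.
Fuel reacted = 0.805 × 237 → ξ = 190.8 mol.
Outlet (n = n₀ + ν ξ):
  C₃H₈: 237 − 1(190.8) = 46.21
  O₂: 2525 − 5(190.8) = 1571
  CO₂: 0 + 3(190.8) = 572.4
  H₂O: 0 + 4(190.8) = 763.1
Total out = 2953 mol; y_CO₂ = 572.4 / 2953 = 0.1938.

0.194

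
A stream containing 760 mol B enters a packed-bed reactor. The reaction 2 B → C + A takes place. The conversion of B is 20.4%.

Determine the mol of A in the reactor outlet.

77.5 mol

B reacted = 0.204 × 760 = 155 mol; ν_B = −2, so ξ = 155/2 = 77.52 mol.
Outlet amounts (n = n₀ + ν ξ):
  B: 760 − 2(77.52) = 605
  C: 0 + 1(77.52) = 77.52
  A: 0 + 1(77.52) = 77.52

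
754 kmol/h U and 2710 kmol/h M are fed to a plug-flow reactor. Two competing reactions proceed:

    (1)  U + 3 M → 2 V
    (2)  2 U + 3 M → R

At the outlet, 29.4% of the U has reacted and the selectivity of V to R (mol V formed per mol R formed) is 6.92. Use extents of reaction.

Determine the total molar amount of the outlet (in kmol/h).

3020 kmol/h

Conversion of U: U consumed = 0.294 × 754 = 221.7 kmol/h = 1ξ₁ + 2ξ₂.
Selectivity: 2ξ₁ / (1ξ₂) = 6.92 → ξ₁ = 3.46 ξ₂.
Substitute: (1·3.46 + 2) ξ₂ = 221.7 → ξ₂ = 40.6 kmol/h, ξ₁ = 140.5 kmol/h.
Outlet amounts (n = n₀ + Σ ν·ξ):
  U: 754 − 1(140.5) − 2(40.6) = 532.3
  M: 2710 − 3(140.5) − 3(40.6) = 2167
  V: 0 + 2(140.5) = 281
  R: 0 + 1(40.6) = 40.6
Total out = 532.3 + 2167 + 281 + 40.6 = 3021 kmol/h.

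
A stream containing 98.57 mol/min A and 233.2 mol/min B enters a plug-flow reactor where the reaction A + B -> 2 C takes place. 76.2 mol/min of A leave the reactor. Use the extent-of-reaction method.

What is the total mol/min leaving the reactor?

332 mol/min

For A: n = n₀ − 1ξ → 76.2 = 98.57 − 1ξ, giving ξ = 22.37 mol/min.
Outlet amounts (n = n₀ + ν ξ):
  A: 98.57 − 1(22.37) = 76.2
  B: 233.2 − 1(22.37) = 210.8
  C: 0 + 2(22.37) = 44.74
Total out = 76.2 + 210.8 + 44.74 = 331.8 mol/min.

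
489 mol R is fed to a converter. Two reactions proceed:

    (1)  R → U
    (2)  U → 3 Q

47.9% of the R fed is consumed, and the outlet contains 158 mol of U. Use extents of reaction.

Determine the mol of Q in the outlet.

229 mol

Conversion of R: R consumed = 1ξ₁ = 0.479 × 489 → ξ₁ = 234.2 mol.
U balance: n_U = 0 + 1ξ₁ − 1ξ₂ = 158 → ξ₂ = (1·234.2 − 158)/1 = 76.23 mol.
Outlet amounts (n = n₀ + Σ ν·ξ):
  R: 489 − 1(234.2) = 254.8
  U: 0 + 1(234.2) − 1(76.23) = 158
  Q: 0 + 3(76.23) = 228.7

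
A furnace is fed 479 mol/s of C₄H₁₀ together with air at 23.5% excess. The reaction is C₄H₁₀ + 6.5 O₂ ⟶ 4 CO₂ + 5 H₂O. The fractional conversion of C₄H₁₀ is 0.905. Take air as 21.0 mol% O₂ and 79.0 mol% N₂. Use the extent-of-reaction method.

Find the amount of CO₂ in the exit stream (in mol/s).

Stoichiometric O₂ = 6.5 × 479 = 3114 mol/s; O₂ fed = 3114 × 1.235 = 3845 mol/s.
N₂ fed = 3845 × 79/21 = 14470 mol/s.
Fuel reacted = 0.905 × 479 → ξ = 433.5 mol/s.
Outlet (n = n₀ + ν ξ):
  C₄H₁₀: 479 − 1(433.5) = 45.5
  O₂: 3845 − 6.5(433.5) = 1027
  N₂: 14470 (inert)
  CO₂: 0 + 4(433.5) = 1734
  H₂O: 0 + 5(433.5) = 2167

1730 mol/s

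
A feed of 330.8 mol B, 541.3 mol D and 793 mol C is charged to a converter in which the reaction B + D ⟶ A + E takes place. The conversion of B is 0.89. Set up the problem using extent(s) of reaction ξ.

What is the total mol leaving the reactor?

B reacted = 0.89 × 330.8 = 294.4 mol; ν_B = −1, so ξ = 294.4/1 = 294.4 mol.
Outlet amounts (n = n₀ + ν ξ):
  B: 330.8 − 1(294.4) = 36.39
  D: 541.3 − 1(294.4) = 246.9
  A: 0 + 1(294.4) = 294.4
  E: 0 + 1(294.4) = 294.4
  C: 793 (inert)
Total out = 36.39 + 246.9 + 294.4 + 294.4 + 793 = 1665 mol.

1670 mol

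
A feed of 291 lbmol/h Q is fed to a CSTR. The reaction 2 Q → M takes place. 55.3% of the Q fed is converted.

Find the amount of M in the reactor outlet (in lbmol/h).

80.5 lbmol/h

Q reacted = 0.553 × 291 = 160.9 lbmol/h; ν_Q = −2, so ξ = 160.9/2 = 80.46 lbmol/h.
Outlet amounts (n = n₀ + ν ξ):
  Q: 291 − 2(80.46) = 130.1
  M: 0 + 1(80.46) = 80.46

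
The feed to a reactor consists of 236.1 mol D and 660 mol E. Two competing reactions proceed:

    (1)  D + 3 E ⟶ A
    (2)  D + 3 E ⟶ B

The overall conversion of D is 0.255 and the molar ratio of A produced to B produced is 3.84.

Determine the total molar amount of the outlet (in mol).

Conversion of D: D consumed = 0.255 × 236.1 = 60.21 mol = 1ξ₁ + 1ξ₂.
Selectivity: 1ξ₁ / (1ξ₂) = 3.84 → ξ₁ = 3.84 ξ₂.
Substitute: (1·3.84 + 1) ξ₂ = 60.21 → ξ₂ = 12.44 mol, ξ₁ = 47.77 mol.
Outlet amounts (n = n₀ + Σ ν·ξ):
  D: 236.1 − 1(47.77) − 1(12.44) = 175.9
  E: 660 − 3(47.77) − 3(12.44) = 479.4
  A: 0 + 1(47.77) = 47.77
  B: 0 + 1(12.44) = 12.44
Total out = 175.9 + 479.4 + 47.77 + 12.44 = 715.5 mol.

715 mol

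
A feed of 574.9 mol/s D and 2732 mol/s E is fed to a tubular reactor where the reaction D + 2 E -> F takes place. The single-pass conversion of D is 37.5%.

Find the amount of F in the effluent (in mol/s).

216 mol/s

D reacted = 0.375 × 574.9 = 215.6 mol/s; ν_D = −1, so ξ = 215.6/1 = 215.6 mol/s.
Outlet amounts (n = n₀ + ν ξ):
  D: 574.9 − 1(215.6) = 359.3
  E: 2732 − 2(215.6) = 2301
  F: 0 + 1(215.6) = 215.6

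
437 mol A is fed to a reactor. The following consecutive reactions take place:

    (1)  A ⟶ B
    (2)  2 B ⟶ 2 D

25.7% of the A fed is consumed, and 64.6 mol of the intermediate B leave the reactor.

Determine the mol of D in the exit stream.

Conversion of A: A consumed = 1ξ₁ = 0.257 × 437 → ξ₁ = 112.3 mol.
B balance: n_B = 0 + 1ξ₁ − 2ξ₂ = 64.6 → ξ₂ = (1·112.3 − 64.6)/2 = 23.85 mol.
Outlet amounts (n = n₀ + Σ ν·ξ):
  A: 437 − 1(112.3) = 324.7
  B: 0 + 1(112.3) − 2(23.85) = 64.6
  D: 0 + 2(23.85) = 47.71

47.7 mol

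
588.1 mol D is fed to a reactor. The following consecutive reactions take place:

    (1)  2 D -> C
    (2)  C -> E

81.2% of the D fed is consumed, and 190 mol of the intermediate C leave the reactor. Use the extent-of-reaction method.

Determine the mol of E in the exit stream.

48.8 mol

Conversion of D: D consumed = 2ξ₁ = 0.812 × 588.1 → ξ₁ = 238.8 mol.
C balance: n_C = 0 + 1ξ₁ − 1ξ₂ = 190 → ξ₂ = (1·238.8 − 190)/1 = 48.77 mol.
Outlet amounts (n = n₀ + Σ ν·ξ):
  D: 588.1 − 2(238.8) = 110.6
  C: 0 + 1(238.8) − 1(48.77) = 190
  E: 0 + 1(48.77) = 48.77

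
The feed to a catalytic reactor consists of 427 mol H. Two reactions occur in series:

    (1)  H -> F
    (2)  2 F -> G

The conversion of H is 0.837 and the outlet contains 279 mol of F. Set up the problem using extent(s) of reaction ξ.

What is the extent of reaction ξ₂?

Conversion of H: H consumed = 1ξ₁ = 0.837 × 427 → ξ₁ = 357.4 mol.
F balance: n_F = 0 + 1ξ₁ − 2ξ₂ = 279 → ξ₂ = (1·357.4 − 279)/2 = 39.2 mol.
Outlet amounts (n = n₀ + Σ ν·ξ):
  H: 427 − 1(357.4) = 69.6
  F: 0 + 1(357.4) − 2(39.2) = 279
  G: 0 + 1(39.2) = 39.2

ξ₂ = 39.2 mol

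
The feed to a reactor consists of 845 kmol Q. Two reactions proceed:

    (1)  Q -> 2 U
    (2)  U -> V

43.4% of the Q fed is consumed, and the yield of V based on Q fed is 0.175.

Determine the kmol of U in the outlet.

586 kmol

Conversion of Q: Q consumed = 1ξ₁ = 0.434 × 845 → ξ₁ = 366.7 kmol.
Yield of V: 1ξ₂ / 845 = 0.175 → ξ₂ = 147.9 kmol.
Outlet amounts (n = n₀ + Σ ν·ξ):
  Q: 845 − 1(366.7) = 478.3
  U: 0 + 2(366.7) − 1(147.9) = 585.6
  V: 0 + 1(147.9) = 147.9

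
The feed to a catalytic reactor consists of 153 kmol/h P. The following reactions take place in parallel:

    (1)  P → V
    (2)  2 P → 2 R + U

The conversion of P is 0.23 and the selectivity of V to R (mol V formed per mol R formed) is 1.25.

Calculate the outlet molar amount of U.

Conversion of P: P consumed = 0.23 × 153 = 35.19 kmol/h = 1ξ₁ + 2ξ₂.
Selectivity: 1ξ₁ / (2ξ₂) = 1.25 → ξ₁ = 2.5 ξ₂.
Substitute: (1·2.5 + 2) ξ₂ = 35.19 → ξ₂ = 7.82 kmol/h, ξ₁ = 19.55 kmol/h.
Outlet amounts (n = n₀ + Σ ν·ξ):
  P: 153 − 1(19.55) − 2(7.82) = 117.8
  V: 0 + 1(19.55) = 19.55
  R: 0 + 2(7.82) = 15.64
  U: 0 + 1(7.82) = 7.82

7.82 kmol/h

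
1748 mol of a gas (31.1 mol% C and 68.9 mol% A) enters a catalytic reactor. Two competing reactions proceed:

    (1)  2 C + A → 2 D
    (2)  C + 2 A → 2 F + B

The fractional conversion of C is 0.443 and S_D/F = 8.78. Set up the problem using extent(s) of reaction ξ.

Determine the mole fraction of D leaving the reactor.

0.139

Conversion of C: C consumed = 0.443 × 543.6 = 240.8 mol = 2ξ₁ + 1ξ₂.
Selectivity: 2ξ₁ / (2ξ₂) = 8.78 → ξ₁ = 8.78 ξ₂.
Substitute: (2·8.78 + 1) ξ₂ = 240.8 → ξ₂ = 12.98 mol, ξ₁ = 113.9 mol.
Outlet amounts (n = n₀ + Σ ν·ξ):
  C: 543.6 − 2(113.9) − 1(12.98) = 302.8
  A: 1204 − 1(113.9) − 2(12.98) = 1064
  D: 0 + 2(113.9) = 227.9
  F: 0 + 2(12.98) = 25.95
  B: 0 + 1(12.98) = 12.98
Total out = 1634 mol; y_D = 227.9 / 1634 = 0.1394.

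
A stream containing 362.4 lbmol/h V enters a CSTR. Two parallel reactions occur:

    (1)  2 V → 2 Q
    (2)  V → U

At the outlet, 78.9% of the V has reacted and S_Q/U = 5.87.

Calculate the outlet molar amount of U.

41.6 lbmol/h

Conversion of V: V consumed = 0.789 × 362.4 = 285.9 lbmol/h = 2ξ₁ + 1ξ₂.
Selectivity: 2ξ₁ / (1ξ₂) = 5.87 → ξ₁ = 2.935 ξ₂.
Substitute: (2·2.935 + 1) ξ₂ = 285.9 → ξ₂ = 41.62 lbmol/h, ξ₁ = 122.2 lbmol/h.
Outlet amounts (n = n₀ + Σ ν·ξ):
  V: 362.4 − 2(122.2) − 1(41.62) = 76.47
  Q: 0 + 2(122.2) = 244.3
  U: 0 + 1(41.62) = 41.62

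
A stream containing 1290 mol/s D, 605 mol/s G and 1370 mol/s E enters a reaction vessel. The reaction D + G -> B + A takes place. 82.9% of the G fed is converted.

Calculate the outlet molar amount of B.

502 mol/s

G reacted = 0.829 × 605 = 501.5 mol/s; ν_G = −1, so ξ = 501.5/1 = 501.5 mol/s.
Outlet amounts (n = n₀ + ν ξ):
  D: 1290 − 1(501.5) = 788.5
  G: 605 − 1(501.5) = 103.5
  B: 0 + 1(501.5) = 501.5
  A: 0 + 1(501.5) = 501.5
  E: 1370 (inert)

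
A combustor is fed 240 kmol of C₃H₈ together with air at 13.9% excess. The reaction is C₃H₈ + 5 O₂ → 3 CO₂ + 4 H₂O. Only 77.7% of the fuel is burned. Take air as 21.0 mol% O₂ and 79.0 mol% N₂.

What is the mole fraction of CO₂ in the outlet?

0.0807

Stoichiometric O₂ = 5 × 240 = 1200 kmol; O₂ fed = 1200 × 1.139 = 1367 kmol.
N₂ fed = 1367 × 79/21 = 5142 kmol.
Fuel reacted = 0.777 × 240 → ξ = 186.5 kmol.
Outlet (n = n₀ + ν ξ):
  C₃H₈: 240 − 1(186.5) = 53.52
  O₂: 1367 − 5(186.5) = 434.4
  N₂: 5142 (inert)
  CO₂: 0 + 3(186.5) = 559.4
  H₂O: 0 + 4(186.5) = 745.9
Total out = 6935 kmol; y_CO₂ = 559.4 / 6935 = 0.08067.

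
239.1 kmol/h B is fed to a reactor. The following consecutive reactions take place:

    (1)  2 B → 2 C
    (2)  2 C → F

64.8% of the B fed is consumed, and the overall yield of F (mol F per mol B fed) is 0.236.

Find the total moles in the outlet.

Conversion of B: B consumed = 2ξ₁ = 0.648 × 239.1 → ξ₁ = 77.47 kmol/h.
Yield of F: 1ξ₂ / 239.1 = 0.236 → ξ₂ = 56.43 kmol/h.
Outlet amounts (n = n₀ + Σ ν·ξ):
  B: 239.1 − 2(77.47) = 84.16
  C: 0 + 2(77.47) − 2(56.43) = 42.08
  F: 0 + 1(56.43) = 56.43
Total out = 84.16 + 42.08 + 56.43 = 182.7 kmol/h.

183 kmol/h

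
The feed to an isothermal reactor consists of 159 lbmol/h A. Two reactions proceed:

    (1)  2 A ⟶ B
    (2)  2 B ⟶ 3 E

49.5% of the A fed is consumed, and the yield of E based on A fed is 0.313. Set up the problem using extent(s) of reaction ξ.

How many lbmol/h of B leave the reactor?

6.17 lbmol/h

Conversion of A: A consumed = 2ξ₁ = 0.495 × 159 → ξ₁ = 39.35 lbmol/h.
Yield of E: 3ξ₂ / 159 = 0.313 → ξ₂ = 16.59 lbmol/h.
Outlet amounts (n = n₀ + Σ ν·ξ):
  A: 159 − 2(39.35) = 80.3
  B: 0 + 1(39.35) − 2(16.59) = 6.174
  E: 0 + 3(16.59) = 49.77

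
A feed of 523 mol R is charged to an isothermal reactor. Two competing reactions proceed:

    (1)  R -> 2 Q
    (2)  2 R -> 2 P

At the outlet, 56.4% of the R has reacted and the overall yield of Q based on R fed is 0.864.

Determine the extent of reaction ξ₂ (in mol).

Yield of Q: 2ξ₁ / 523 = 0.864 → ξ₁ = 225.9 mol.
Conversion of R: 1ξ₁ + 2ξ₂ = 0.564 × 523 = 295 → ξ₂ = 34.52 mol.
Outlet amounts (n = n₀ + Σ ν·ξ):
  R: 523 − 1(225.9) − 2(34.52) = 228
  Q: 0 + 2(225.9) = 451.9
  P: 0 + 2(34.52) = 69.04

ξ₂ = 34.5 mol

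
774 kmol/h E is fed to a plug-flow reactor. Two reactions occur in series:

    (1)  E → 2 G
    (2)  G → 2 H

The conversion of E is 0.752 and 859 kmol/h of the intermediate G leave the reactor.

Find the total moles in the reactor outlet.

1660 kmol/h

Conversion of E: E consumed = 1ξ₁ = 0.752 × 774 → ξ₁ = 582 kmol/h.
G balance: n_G = 0 + 2ξ₁ − 1ξ₂ = 859 → ξ₂ = (2·582 − 859)/1 = 305.1 kmol/h.
Outlet amounts (n = n₀ + Σ ν·ξ):
  E: 774 − 1(582) = 192
  G: 0 + 2(582) − 1(305.1) = 859
  H: 0 + 2(305.1) = 610.2
Total out = 192 + 859 + 610.2 = 1661 kmol/h.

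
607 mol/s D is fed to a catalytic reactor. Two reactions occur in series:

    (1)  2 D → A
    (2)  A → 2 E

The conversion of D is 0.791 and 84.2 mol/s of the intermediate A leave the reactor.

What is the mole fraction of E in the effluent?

0.596

Conversion of D: D consumed = 2ξ₁ = 0.791 × 607 → ξ₁ = 240.1 mol/s.
A balance: n_A = 0 + 1ξ₁ − 1ξ₂ = 84.2 → ξ₂ = (1·240.1 − 84.2)/1 = 155.9 mol/s.
Outlet amounts (n = n₀ + Σ ν·ξ):
  D: 607 − 2(240.1) = 126.9
  A: 0 + 1(240.1) − 1(155.9) = 84.2
  E: 0 + 2(155.9) = 311.7
Total out = 522.8 mol/s; y_E = 311.7 / 522.8 = 0.5963.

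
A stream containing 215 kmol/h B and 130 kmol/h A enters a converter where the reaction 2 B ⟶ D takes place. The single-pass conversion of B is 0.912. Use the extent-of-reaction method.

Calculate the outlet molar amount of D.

B reacted = 0.912 × 215 = 196.1 kmol/h; ν_B = −2, so ξ = 196.1/2 = 98.04 kmol/h.
Outlet amounts (n = n₀ + ν ξ):
  B: 215 − 2(98.04) = 18.92
  D: 0 + 1(98.04) = 98.04
  A: 130 (inert)

98 kmol/h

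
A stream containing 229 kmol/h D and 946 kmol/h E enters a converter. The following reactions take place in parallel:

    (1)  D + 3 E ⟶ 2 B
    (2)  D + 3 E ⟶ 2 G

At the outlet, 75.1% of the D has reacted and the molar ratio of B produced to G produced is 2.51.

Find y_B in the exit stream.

Conversion of D: D consumed = 0.751 × 229 = 172 kmol/h = 1ξ₁ + 1ξ₂.
Selectivity: 2ξ₁ / (2ξ₂) = 2.51 → ξ₁ = 2.51 ξ₂.
Substitute: (1·2.51 + 1) ξ₂ = 172 → ξ₂ = 49 kmol/h, ξ₁ = 123 kmol/h.
Outlet amounts (n = n₀ + Σ ν·ξ):
  D: 229 − 1(123) − 1(49) = 57.02
  E: 946 − 3(123) − 3(49) = 430.1
  B: 0 + 2(123) = 246
  G: 0 + 2(49) = 97.99
Total out = 831 kmol/h; y_B = 246 / 831 = 0.296.

0.296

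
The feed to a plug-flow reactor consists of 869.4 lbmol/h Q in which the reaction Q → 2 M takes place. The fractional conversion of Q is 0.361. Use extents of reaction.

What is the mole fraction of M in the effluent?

0.53

Q reacted = 0.361 × 869.4 = 313.9 lbmol/h; ν_Q = −1, so ξ = 313.9/1 = 313.9 lbmol/h.
Outlet amounts (n = n₀ + ν ξ):
  Q: 869.4 − 1(313.9) = 555.5
  M: 0 + 2(313.9) = 627.7
Total out = 1183 lbmol/h; y_M = 627.7 / 1183 = 0.5305.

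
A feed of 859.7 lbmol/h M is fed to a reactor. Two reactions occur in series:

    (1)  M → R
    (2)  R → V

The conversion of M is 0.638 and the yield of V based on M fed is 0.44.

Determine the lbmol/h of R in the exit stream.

Conversion of M: M consumed = 1ξ₁ = 0.638 × 859.7 → ξ₁ = 548.5 lbmol/h.
Yield of V: 1ξ₂ / 859.7 = 0.44 → ξ₂ = 378.3 lbmol/h.
Outlet amounts (n = n₀ + Σ ν·ξ):
  M: 859.7 − 1(548.5) = 311.2
  R: 0 + 1(548.5) − 1(378.3) = 170.2
  V: 0 + 1(378.3) = 378.3

170 lbmol/h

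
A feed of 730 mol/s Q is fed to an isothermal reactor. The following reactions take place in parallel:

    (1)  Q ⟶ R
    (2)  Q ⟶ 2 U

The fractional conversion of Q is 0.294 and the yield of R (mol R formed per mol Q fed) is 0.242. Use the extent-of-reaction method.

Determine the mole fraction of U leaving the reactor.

0.0989

Yield of R: 1ξ₁ / 730 = 0.242 → ξ₁ = 176.7 mol/s.
Conversion of Q: 1ξ₁ + 1ξ₂ = 0.294 × 730 = 214.6 → ξ₂ = 37.96 mol/s.
Outlet amounts (n = n₀ + Σ ν·ξ):
  Q: 730 − 1(176.7) − 1(37.96) = 515.4
  R: 0 + 1(176.7) = 176.7
  U: 0 + 2(37.96) = 75.92
Total out = 768 mol/s; y_U = 75.92 / 768 = 0.09886.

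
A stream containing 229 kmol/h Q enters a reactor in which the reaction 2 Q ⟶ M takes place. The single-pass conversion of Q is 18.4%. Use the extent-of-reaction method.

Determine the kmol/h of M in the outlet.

21.1 kmol/h

Q reacted = 0.184 × 229 = 42.14 kmol/h; ν_Q = −2, so ξ = 42.14/2 = 21.07 kmol/h.
Outlet amounts (n = n₀ + ν ξ):
  Q: 229 − 2(21.07) = 186.9
  M: 0 + 1(21.07) = 21.07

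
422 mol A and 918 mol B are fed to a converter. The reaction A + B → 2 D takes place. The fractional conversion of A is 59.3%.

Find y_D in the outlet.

0.374

A reacted = 0.593 × 422 = 250.2 mol; ν_A = −1, so ξ = 250.2/1 = 250.2 mol.
Outlet amounts (n = n₀ + ν ξ):
  A: 422 − 1(250.2) = 171.8
  B: 918 − 1(250.2) = 667.8
  D: 0 + 2(250.2) = 500.5
Total out = 1340 mol; y_D = 500.5 / 1340 = 0.3735.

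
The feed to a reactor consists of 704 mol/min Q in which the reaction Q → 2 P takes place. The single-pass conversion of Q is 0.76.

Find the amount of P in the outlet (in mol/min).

Q reacted = 0.76 × 704 = 535 mol/min; ν_Q = −1, so ξ = 535/1 = 535 mol/min.
Outlet amounts (n = n₀ + ν ξ):
  Q: 704 − 1(535) = 169
  P: 0 + 2(535) = 1070

1070 mol/min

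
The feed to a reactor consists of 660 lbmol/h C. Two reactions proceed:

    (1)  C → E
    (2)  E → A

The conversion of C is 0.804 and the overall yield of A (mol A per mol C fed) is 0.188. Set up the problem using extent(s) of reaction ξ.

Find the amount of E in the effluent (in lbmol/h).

407 lbmol/h

Conversion of C: C consumed = 1ξ₁ = 0.804 × 660 → ξ₁ = 530.6 lbmol/h.
Yield of A: 1ξ₂ / 660 = 0.188 → ξ₂ = 124.1 lbmol/h.
Outlet amounts (n = n₀ + Σ ν·ξ):
  C: 660 − 1(530.6) = 129.4
  E: 0 + 1(530.6) − 1(124.1) = 406.6
  A: 0 + 1(124.1) = 124.1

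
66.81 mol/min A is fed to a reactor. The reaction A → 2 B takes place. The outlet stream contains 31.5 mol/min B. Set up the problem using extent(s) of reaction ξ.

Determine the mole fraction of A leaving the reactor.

0.618

For B: n = n₀ + 2ξ → 31.5 = 0 + 2ξ, giving ξ = 15.75 mol/min.
Outlet amounts (n = n₀ + ν ξ):
  A: 66.81 − 1(15.75) = 51.06
  B: 0 + 2(15.75) = 31.5
Total out = 82.56 mol/min; y_A = 51.06 / 82.56 = 0.6185.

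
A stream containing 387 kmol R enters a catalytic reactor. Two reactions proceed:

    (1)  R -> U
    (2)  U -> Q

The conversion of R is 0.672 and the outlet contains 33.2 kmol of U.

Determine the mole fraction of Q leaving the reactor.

0.586

Conversion of R: R consumed = 1ξ₁ = 0.672 × 387 → ξ₁ = 260.1 kmol.
U balance: n_U = 0 + 1ξ₁ − 1ξ₂ = 33.2 → ξ₂ = (1·260.1 − 33.2)/1 = 226.9 kmol.
Outlet amounts (n = n₀ + Σ ν·ξ):
  R: 387 − 1(260.1) = 126.9
  U: 0 + 1(260.1) − 1(226.9) = 33.2
  Q: 0 + 1(226.9) = 226.9
Total out = 387 kmol; y_Q = 226.9 / 387 = 0.5862.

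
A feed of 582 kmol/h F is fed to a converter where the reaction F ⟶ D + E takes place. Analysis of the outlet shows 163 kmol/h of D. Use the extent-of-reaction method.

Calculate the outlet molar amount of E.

For D: n = n₀ + 1ξ → 163 = 0 + 1ξ, giving ξ = 163 kmol/h.
Outlet amounts (n = n₀ + ν ξ):
  F: 582 − 1(163) = 419
  D: 0 + 1(163) = 163
  E: 0 + 1(163) = 163

163 kmol/h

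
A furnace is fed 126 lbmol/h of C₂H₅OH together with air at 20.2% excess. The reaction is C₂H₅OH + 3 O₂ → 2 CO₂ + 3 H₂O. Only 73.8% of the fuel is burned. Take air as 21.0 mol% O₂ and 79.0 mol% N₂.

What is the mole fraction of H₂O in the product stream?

Stoichiometric O₂ = 3 × 126 = 378 lbmol/h; O₂ fed = 378 × 1.202 = 454.4 lbmol/h.
N₂ fed = 454.4 × 79/21 = 1709 lbmol/h.
Fuel reacted = 0.738 × 126 → ξ = 92.99 lbmol/h.
Outlet (n = n₀ + ν ξ):
  C₂H₅OH: 126 − 1(92.99) = 33.01
  O₂: 454.4 − 3(92.99) = 175.4
  N₂: 1709 (inert)
  CO₂: 0 + 2(92.99) = 186
  H₂O: 0 + 3(92.99) = 279
Total out = 2383 lbmol/h; y_H₂O = 279 / 2383 = 0.1171.

0.117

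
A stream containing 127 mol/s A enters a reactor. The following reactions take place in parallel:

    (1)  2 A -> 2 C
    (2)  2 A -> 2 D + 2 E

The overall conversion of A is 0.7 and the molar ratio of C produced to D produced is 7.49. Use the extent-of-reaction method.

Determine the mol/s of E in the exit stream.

Conversion of A: A consumed = 0.7 × 127 = 88.9 mol/s = 2ξ₁ + 2ξ₂.
Selectivity: 2ξ₁ / (2ξ₂) = 7.49 → ξ₁ = 7.49 ξ₂.
Substitute: (2·7.49 + 2) ξ₂ = 88.9 → ξ₂ = 5.236 mol/s, ξ₁ = 39.21 mol/s.
Outlet amounts (n = n₀ + Σ ν·ξ):
  A: 127 − 2(39.21) − 2(5.236) = 38.1
  C: 0 + 2(39.21) = 78.43
  D: 0 + 2(5.236) = 10.47
  E: 0 + 2(5.236) = 10.47

10.5 mol/s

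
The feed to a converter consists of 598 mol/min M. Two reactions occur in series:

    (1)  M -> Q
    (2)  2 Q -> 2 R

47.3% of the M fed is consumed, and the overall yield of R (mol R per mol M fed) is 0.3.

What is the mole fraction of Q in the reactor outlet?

Conversion of M: M consumed = 1ξ₁ = 0.473 × 598 → ξ₁ = 282.9 mol/min.
Yield of R: 2ξ₂ / 598 = 0.3 → ξ₂ = 89.7 mol/min.
Outlet amounts (n = n₀ + Σ ν·ξ):
  M: 598 − 1(282.9) = 315.1
  Q: 0 + 1(282.9) − 2(89.7) = 103.5
  R: 0 + 2(89.7) = 179.4
Total out = 598 mol/min; y_Q = 103.5 / 598 = 0.173.

0.173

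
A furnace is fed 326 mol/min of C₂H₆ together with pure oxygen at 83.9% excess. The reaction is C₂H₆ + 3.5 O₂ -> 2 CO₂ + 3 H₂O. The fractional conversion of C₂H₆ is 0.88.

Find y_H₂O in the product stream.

Stoichiometric O₂ = 3.5 × 326 = 1141 mol/min; O₂ fed = 1141 × 1.839 = 2098 mol/min.
Fuel reacted = 0.88 × 326 → ξ = 286.9 mol/min.
Outlet (n = n₀ + ν ξ):
  C₂H₆: 326 − 1(286.9) = 39.12
  O₂: 2098 − 3.5(286.9) = 1094
  CO₂: 0 + 2(286.9) = 573.8
  H₂O: 0 + 3(286.9) = 860.6
Total out = 2568 mol/min; y_H₂O = 860.6 / 2568 = 0.3352.

0.335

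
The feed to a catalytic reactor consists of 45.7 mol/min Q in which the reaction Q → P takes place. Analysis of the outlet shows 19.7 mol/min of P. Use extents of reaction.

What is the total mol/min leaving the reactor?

45.7 mol/min

For P: n = n₀ + 1ξ → 19.7 = 0 + 1ξ, giving ξ = 19.7 mol/min.
Outlet amounts (n = n₀ + ν ξ):
  Q: 45.7 − 1(19.7) = 26
  P: 0 + 1(19.7) = 19.7
Total out = 26 + 19.7 = 45.7 mol/min.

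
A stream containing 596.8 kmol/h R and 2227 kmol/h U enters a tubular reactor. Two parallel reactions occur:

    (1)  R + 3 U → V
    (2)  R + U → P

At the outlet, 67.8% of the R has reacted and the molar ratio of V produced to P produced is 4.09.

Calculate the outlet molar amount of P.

79.5 kmol/h

Conversion of R: R consumed = 0.678 × 596.8 = 404.6 kmol/h = 1ξ₁ + 1ξ₂.
Selectivity: 1ξ₁ / (1ξ₂) = 4.09 → ξ₁ = 4.09 ξ₂.
Substitute: (1·4.09 + 1) ξ₂ = 404.6 → ξ₂ = 79.5 kmol/h, ξ₁ = 325.1 kmol/h.
Outlet amounts (n = n₀ + Σ ν·ξ):
  R: 596.8 − 1(325.1) − 1(79.5) = 192.2
  U: 2227 − 3(325.1) − 1(79.5) = 1172
  V: 0 + 1(325.1) = 325.1
  P: 0 + 1(79.5) = 79.5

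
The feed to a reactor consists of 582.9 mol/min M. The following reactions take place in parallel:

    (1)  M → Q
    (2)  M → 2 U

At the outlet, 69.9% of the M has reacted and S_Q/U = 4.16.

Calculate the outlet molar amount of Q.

Conversion of M: M consumed = 0.699 × 582.9 = 407.4 mol/min = 1ξ₁ + 1ξ₂.
Selectivity: 1ξ₁ / (2ξ₂) = 4.16 → ξ₁ = 8.32 ξ₂.
Substitute: (1·8.32 + 1) ξ₂ = 407.4 → ξ₂ = 43.72 mol/min, ξ₁ = 363.7 mol/min.
Outlet amounts (n = n₀ + Σ ν·ξ):
  M: 582.9 − 1(363.7) − 1(43.72) = 175.5
  Q: 0 + 1(363.7) = 363.7
  U: 0 + 2(43.72) = 87.43

364 mol/min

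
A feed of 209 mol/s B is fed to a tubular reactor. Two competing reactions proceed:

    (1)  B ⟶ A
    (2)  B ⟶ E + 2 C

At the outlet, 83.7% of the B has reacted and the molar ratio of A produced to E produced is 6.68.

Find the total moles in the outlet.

Conversion of B: B consumed = 0.837 × 209 = 174.9 mol/s = 1ξ₁ + 1ξ₂.
Selectivity: 1ξ₁ / (1ξ₂) = 6.68 → ξ₁ = 6.68 ξ₂.
Substitute: (1·6.68 + 1) ξ₂ = 174.9 → ξ₂ = 22.78 mol/s, ξ₁ = 152.2 mol/s.
Outlet amounts (n = n₀ + Σ ν·ξ):
  B: 209 − 1(152.2) − 1(22.78) = 34.07
  A: 0 + 1(152.2) = 152.2
  E: 0 + 1(22.78) = 22.78
  C: 0 + 2(22.78) = 45.56
Total out = 34.07 + 152.2 + 22.78 + 45.56 = 254.6 mol/s.

255 mol/s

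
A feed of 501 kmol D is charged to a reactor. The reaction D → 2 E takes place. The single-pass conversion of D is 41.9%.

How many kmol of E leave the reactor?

420 kmol

D reacted = 0.419 × 501 = 209.9 kmol; ν_D = −1, so ξ = 209.9/1 = 209.9 kmol.
Outlet amounts (n = n₀ + ν ξ):
  D: 501 − 1(209.9) = 291.1
  E: 0 + 2(209.9) = 419.8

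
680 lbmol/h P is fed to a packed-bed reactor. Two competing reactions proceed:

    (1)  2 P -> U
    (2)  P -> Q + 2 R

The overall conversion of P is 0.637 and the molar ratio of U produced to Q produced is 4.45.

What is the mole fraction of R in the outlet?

Conversion of P: P consumed = 0.637 × 680 = 433.2 lbmol/h = 2ξ₁ + 1ξ₂.
Selectivity: 1ξ₁ / (1ξ₂) = 4.45 → ξ₁ = 4.45 ξ₂.
Substitute: (2·4.45 + 1) ξ₂ = 433.2 → ξ₂ = 43.75 lbmol/h, ξ₁ = 194.7 lbmol/h.
Outlet amounts (n = n₀ + Σ ν·ξ):
  P: 680 − 2(194.7) − 1(43.75) = 246.8
  U: 0 + 1(194.7) = 194.7
  Q: 0 + 1(43.75) = 43.75
  R: 0 + 2(43.75) = 87.51
Total out = 572.8 lbmol/h; y_R = 87.51 / 572.8 = 0.1528.

0.153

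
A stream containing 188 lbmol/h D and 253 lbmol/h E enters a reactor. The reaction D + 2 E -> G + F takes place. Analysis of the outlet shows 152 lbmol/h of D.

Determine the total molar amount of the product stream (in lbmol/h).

405 lbmol/h

For D: n = n₀ − 1ξ → 152 = 188 − 1ξ, giving ξ = 36 lbmol/h.
Outlet amounts (n = n₀ + ν ξ):
  D: 188 − 1(36) = 152
  E: 253 − 2(36) = 181
  G: 0 + 1(36) = 36
  F: 0 + 1(36) = 36
Total out = 152 + 181 + 36 + 36 = 405 lbmol/h.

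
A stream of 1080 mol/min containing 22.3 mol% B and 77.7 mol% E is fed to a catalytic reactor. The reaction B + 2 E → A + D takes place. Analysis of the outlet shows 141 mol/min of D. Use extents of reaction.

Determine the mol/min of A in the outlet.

For D: n = n₀ + 1ξ → 141 = 0 + 1ξ, giving ξ = 141 mol/min.
Outlet amounts (n = n₀ + ν ξ):
  B: 240.8 − 1(141) = 99.84
  E: 839.2 − 2(141) = 557.2
  A: 0 + 1(141) = 141
  D: 0 + 1(141) = 141

141 mol/min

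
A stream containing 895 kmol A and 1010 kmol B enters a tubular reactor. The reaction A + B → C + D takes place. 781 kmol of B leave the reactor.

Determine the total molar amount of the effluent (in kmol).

For B: n = n₀ − 1ξ → 781 = 1010 − 1ξ, giving ξ = 229 kmol.
Outlet amounts (n = n₀ + ν ξ):
  A: 895 − 1(229) = 666
  B: 1010 − 1(229) = 781
  C: 0 + 1(229) = 229
  D: 0 + 1(229) = 229
Total out = 666 + 781 + 229 + 229 = 1905 kmol.

1900 kmol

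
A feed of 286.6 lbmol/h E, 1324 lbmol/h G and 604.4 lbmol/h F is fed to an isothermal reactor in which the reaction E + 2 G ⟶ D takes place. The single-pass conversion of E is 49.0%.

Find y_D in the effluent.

0.0726

E reacted = 0.49 × 286.6 = 140.4 lbmol/h; ν_E = −1, so ξ = 140.4/1 = 140.4 lbmol/h.
Outlet amounts (n = n₀ + ν ξ):
  E: 286.6 − 1(140.4) = 146.2
  G: 1324 − 2(140.4) = 1043
  D: 0 + 1(140.4) = 140.4
  F: 604.4 (inert)
Total out = 1934 lbmol/h; y_D = 140.4 / 1934 = 0.07261.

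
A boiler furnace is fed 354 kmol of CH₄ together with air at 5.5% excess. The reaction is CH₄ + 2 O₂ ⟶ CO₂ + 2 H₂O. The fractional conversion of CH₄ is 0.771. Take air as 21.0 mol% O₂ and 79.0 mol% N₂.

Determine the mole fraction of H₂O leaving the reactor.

0.14

Stoichiometric O₂ = 2 × 354 = 708 kmol; O₂ fed = 708 × 1.055 = 746.9 kmol.
N₂ fed = 746.9 × 79/21 = 2810 kmol.
Fuel reacted = 0.771 × 354 → ξ = 272.9 kmol.
Outlet (n = n₀ + ν ξ):
  CH₄: 354 − 1(272.9) = 81.07
  O₂: 746.9 − 2(272.9) = 201.1
  N₂: 2810 (inert)
  CO₂: 0 + 1(272.9) = 272.9
  H₂O: 0 + 2(272.9) = 545.9
Total out = 3911 kmol; y_H₂O = 545.9 / 3911 = 0.1396.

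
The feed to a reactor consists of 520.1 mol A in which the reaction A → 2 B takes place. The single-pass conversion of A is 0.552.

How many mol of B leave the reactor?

574 mol

A reacted = 0.552 × 520.1 = 287.1 mol; ν_A = −1, so ξ = 287.1/1 = 287.1 mol.
Outlet amounts (n = n₀ + ν ξ):
  A: 520.1 − 1(287.1) = 233
  B: 0 + 2(287.1) = 574.2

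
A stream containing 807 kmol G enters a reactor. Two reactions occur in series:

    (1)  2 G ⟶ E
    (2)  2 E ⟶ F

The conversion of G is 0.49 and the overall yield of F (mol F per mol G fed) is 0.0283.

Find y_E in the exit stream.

0.259

Conversion of G: G consumed = 2ξ₁ = 0.49 × 807 → ξ₁ = 197.7 kmol.
Yield of F: 1ξ₂ / 807 = 0.0283 → ξ₂ = 22.84 kmol.
Outlet amounts (n = n₀ + Σ ν·ξ):
  G: 807 − 2(197.7) = 411.6
  E: 0 + 1(197.7) − 2(22.84) = 152
  F: 0 + 1(22.84) = 22.84
Total out = 586.4 kmol; y_E = 152 / 586.4 = 0.2593.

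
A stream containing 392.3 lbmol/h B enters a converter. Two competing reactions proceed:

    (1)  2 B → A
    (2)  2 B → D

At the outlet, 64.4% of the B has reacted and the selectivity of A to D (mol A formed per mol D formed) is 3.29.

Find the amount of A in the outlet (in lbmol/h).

Conversion of B: B consumed = 0.644 × 392.3 = 252.6 lbmol/h = 2ξ₁ + 2ξ₂.
Selectivity: 1ξ₁ / (1ξ₂) = 3.29 → ξ₁ = 3.29 ξ₂.
Substitute: (2·3.29 + 2) ξ₂ = 252.6 → ξ₂ = 29.45 lbmol/h, ξ₁ = 96.88 lbmol/h.
Outlet amounts (n = n₀ + Σ ν·ξ):
  B: 392.3 − 2(96.88) − 2(29.45) = 139.7
  A: 0 + 1(96.88) = 96.88
  D: 0 + 1(29.45) = 29.45

96.9 lbmol/h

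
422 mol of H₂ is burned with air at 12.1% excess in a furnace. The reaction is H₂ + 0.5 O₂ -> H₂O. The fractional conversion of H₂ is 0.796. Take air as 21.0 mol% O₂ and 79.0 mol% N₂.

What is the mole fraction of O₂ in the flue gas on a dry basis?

Stoichiometric O₂ = 0.5 × 422 = 211 mol; O₂ fed = 211 × 1.121 = 236.5 mol.
N₂ fed = 236.5 × 79/21 = 889.8 mol.
Fuel reacted = 0.796 × 422 → ξ = 335.9 mol.
Outlet (n = n₀ + ν ξ):
  H₂: 422 − 1(335.9) = 86.09
  O₂: 236.5 − 0.5(335.9) = 68.57
  N₂: 889.8 (inert)
  H₂O: 0 + 1(335.9) = 335.9
Dry total = 1044 mol; y_O₂ (dry) = 68.57 / 1044 = 0.06566.

0.0657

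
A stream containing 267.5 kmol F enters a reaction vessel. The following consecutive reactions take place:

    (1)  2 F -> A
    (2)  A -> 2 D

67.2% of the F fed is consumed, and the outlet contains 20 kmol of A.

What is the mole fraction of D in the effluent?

0.565

Conversion of F: F consumed = 2ξ₁ = 0.672 × 267.5 → ξ₁ = 89.88 kmol.
A balance: n_A = 0 + 1ξ₁ − 1ξ₂ = 20 → ξ₂ = (1·89.88 − 20)/1 = 69.88 kmol.
Outlet amounts (n = n₀ + Σ ν·ξ):
  F: 267.5 − 2(89.88) = 87.74
  A: 0 + 1(89.88) − 1(69.88) = 20
  D: 0 + 2(69.88) = 139.8
Total out = 247.5 kmol; y_D = 139.8 / 247.5 = 0.5647.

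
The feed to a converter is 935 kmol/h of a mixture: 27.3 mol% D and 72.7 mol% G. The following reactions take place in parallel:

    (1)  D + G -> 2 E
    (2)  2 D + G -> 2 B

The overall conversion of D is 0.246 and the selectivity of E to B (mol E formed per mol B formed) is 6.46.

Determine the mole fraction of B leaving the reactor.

0.016

Conversion of D: D consumed = 0.246 × 255.3 = 62.79 kmol/h = 1ξ₁ + 2ξ₂.
Selectivity: 2ξ₁ / (2ξ₂) = 6.46 → ξ₁ = 6.46 ξ₂.
Substitute: (1·6.46 + 2) ξ₂ = 62.79 → ξ₂ = 7.422 kmol/h, ξ₁ = 47.95 kmol/h.
Outlet amounts (n = n₀ + Σ ν·ξ):
  D: 255.3 − 1(47.95) − 2(7.422) = 192.5
  G: 679.7 − 1(47.95) − 1(7.422) = 624.4
  E: 0 + 2(47.95) = 95.9
  B: 0 + 2(7.422) = 14.84
Total out = 927.6 kmol/h; y_B = 14.84 / 927.6 = 0.016.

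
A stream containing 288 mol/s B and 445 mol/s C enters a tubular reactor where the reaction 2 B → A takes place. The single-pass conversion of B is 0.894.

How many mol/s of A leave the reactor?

129 mol/s

B reacted = 0.894 × 288 = 257.5 mol/s; ν_B = −2, so ξ = 257.5/2 = 128.7 mol/s.
Outlet amounts (n = n₀ + ν ξ):
  B: 288 − 2(128.7) = 30.53
  A: 0 + 1(128.7) = 128.7
  C: 445 (inert)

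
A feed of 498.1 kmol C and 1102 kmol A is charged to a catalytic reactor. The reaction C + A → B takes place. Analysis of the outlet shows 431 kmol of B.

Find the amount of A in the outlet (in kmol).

For B: n = n₀ + 1ξ → 431 = 0 + 1ξ, giving ξ = 431 kmol.
Outlet amounts (n = n₀ + ν ξ):
  C: 498.1 − 1(431) = 67.1
  A: 1102 − 1(431) = 671
  B: 0 + 1(431) = 431

671 kmol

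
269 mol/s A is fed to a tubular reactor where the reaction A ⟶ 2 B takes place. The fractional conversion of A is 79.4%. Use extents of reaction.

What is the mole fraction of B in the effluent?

0.885

A reacted = 0.794 × 269 = 213.6 mol/s; ν_A = −1, so ξ = 213.6/1 = 213.6 mol/s.
Outlet amounts (n = n₀ + ν ξ):
  A: 269 − 1(213.6) = 55.41
  B: 0 + 2(213.6) = 427.2
Total out = 482.6 mol/s; y_B = 427.2 / 482.6 = 0.8852.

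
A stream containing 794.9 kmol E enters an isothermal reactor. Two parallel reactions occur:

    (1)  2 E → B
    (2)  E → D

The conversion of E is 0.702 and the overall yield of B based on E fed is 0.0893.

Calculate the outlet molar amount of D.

Yield of B: 1ξ₁ / 794.9 = 0.0893 → ξ₁ = 70.98 kmol.
Conversion of E: 2ξ₁ + 1ξ₂ = 0.702 × 794.9 = 558 → ξ₂ = 416.1 kmol.
Outlet amounts (n = n₀ + Σ ν·ξ):
  E: 794.9 − 2(70.98) − 1(416.1) = 236.9
  B: 0 + 1(70.98) = 70.98
  D: 0 + 1(416.1) = 416.1

416 kmol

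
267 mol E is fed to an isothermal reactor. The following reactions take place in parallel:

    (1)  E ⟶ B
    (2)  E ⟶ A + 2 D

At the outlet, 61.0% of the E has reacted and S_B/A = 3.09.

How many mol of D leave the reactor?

Conversion of E: E consumed = 0.61 × 267 = 162.9 mol = 1ξ₁ + 1ξ₂.
Selectivity: 1ξ₁ / (1ξ₂) = 3.09 → ξ₁ = 3.09 ξ₂.
Substitute: (1·3.09 + 1) ξ₂ = 162.9 → ξ₂ = 39.82 mol, ξ₁ = 123 mol.
Outlet amounts (n = n₀ + Σ ν·ξ):
  E: 267 − 1(123) − 1(39.82) = 104.1
  B: 0 + 1(123) = 123
  A: 0 + 1(39.82) = 39.82
  D: 0 + 2(39.82) = 79.64

79.6 mol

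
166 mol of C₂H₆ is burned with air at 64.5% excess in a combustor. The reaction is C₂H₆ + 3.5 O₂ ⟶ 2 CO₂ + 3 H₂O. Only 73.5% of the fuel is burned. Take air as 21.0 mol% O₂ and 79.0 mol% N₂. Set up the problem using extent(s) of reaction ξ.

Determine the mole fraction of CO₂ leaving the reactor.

0.0511

Stoichiometric O₂ = 3.5 × 166 = 581 mol; O₂ fed = 581 × 1.645 = 955.7 mol.
N₂ fed = 955.7 × 79/21 = 3595 mol.
Fuel reacted = 0.735 × 166 → ξ = 122 mol.
Outlet (n = n₀ + ν ξ):
  C₂H₆: 166 − 1(122) = 43.99
  O₂: 955.7 − 3.5(122) = 528.7
  N₂: 3595 (inert)
  CO₂: 0 + 2(122) = 244
  H₂O: 0 + 3(122) = 366
Total out = 4778 mol; y_CO₂ = 244 / 4778 = 0.05107.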